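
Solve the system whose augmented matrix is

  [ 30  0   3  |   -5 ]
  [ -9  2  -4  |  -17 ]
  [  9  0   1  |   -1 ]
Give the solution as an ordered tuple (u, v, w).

R1 ← 1/30·R1
  [  1  0  1/10  |  -1/6 ]
  [ -9  2    -4  |   -17 ]
  [  9  0     1  |    -1 ]
R2 ← R2 + 9·R1
  [ 1  0    1/10  |   -1/6 ]
  [ 0  2  -31/10  |  -37/2 ]
  [ 9  0       1  |     -1 ]
R3 ← R3 − 9·R1
  [ 1  0    1/10  |   -1/6 ]
  [ 0  2  -31/10  |  -37/2 ]
  [ 0  0    1/10  |    1/2 ]
R2 ← 1/2·R2
  [ 1  0    1/10  |   -1/6 ]
  [ 0  1  -31/20  |  -37/4 ]
  [ 0  0    1/10  |    1/2 ]
R3 ← 10·R3
  [ 1  0    1/10  |   -1/6 ]
  [ 0  1  -31/20  |  -37/4 ]
  [ 0  0       1  |      5 ]
R2 ← R2 + 31/20·R3
  [ 1  0  1/10  |  -1/6 ]
  [ 0  1     0  |  -3/2 ]
  [ 0  0     1  |     5 ]
R1 ← R1 − 1/10·R3
  [ 1  0  0  |  -2/3 ]
  [ 0  1  0  |  -3/2 ]
  [ 0  0  1  |     5 ]
Reading off the last column: u = -2/3, v = -3/2, w = 5.

(-2/3, -3/2, 5)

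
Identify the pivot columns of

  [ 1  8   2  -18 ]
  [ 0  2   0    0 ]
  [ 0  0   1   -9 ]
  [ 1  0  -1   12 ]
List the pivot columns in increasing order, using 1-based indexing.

Subtract R1 from R4.
  [ 1   8   2  -18 ]
  [ 0   2   0    0 ]
  [ 0   0   1   -9 ]
  [ 0  -8  -3   30 ]
Multiply R2 by 1/2.
  [ 1   8   2  -18 ]
  [ 0   1   0    0 ]
  [ 0   0   1   -9 ]
  [ 0  -8  -3   30 ]
Add 8 times R2 to R4.
  [ 1  8   2  -18 ]
  [ 0  1   0    0 ]
  [ 0  0   1   -9 ]
  [ 0  0  -3   30 ]
Add 3 times R3 to R4.
  [ 1  8  2  -18 ]
  [ 0  1  0    0 ]
  [ 0  0  1   -9 ]
  [ 0  0  0    3 ]
Multiply R4 by 1/3.
  [ 1  8  2  -18 ]
  [ 0  1  0    0 ]
  [ 0  0  1   -9 ]
  [ 0  0  0    1 ]
Add 9 times R4 to R3.
  [ 1  8  2  -18 ]
  [ 0  1  0    0 ]
  [ 0  0  1    0 ]
  [ 0  0  0    1 ]
Add 18 times R4 to R1.
  [ 1  8  2  0 ]
  [ 0  1  0  0 ]
  [ 0  0  1  0 ]
  [ 0  0  0  1 ]
Subtract 2 times R3 from R1.
  [ 1  8  0  0 ]
  [ 0  1  0  0 ]
  [ 0  0  1  0 ]
  [ 0  0  0  1 ]
Subtract 8 times R2 from R1.
  [ 1  0  0  0 ]
  [ 0  1  0  0 ]
  [ 0  0  1  0 ]
  [ 0  0  0  1 ]
Pivot columns are the columns containing a leading 1.

1, 2, 3, 4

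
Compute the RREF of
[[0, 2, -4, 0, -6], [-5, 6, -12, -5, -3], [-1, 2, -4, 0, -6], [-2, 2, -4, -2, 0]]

[[1, 0, 0, 0, 0], [0, 1, -2, 0, -3], [0, 0, 0, 1, -3], [0, 0, 0, 0, 0]]

R1 ↔ R2
  [ -5  6  -12  -5  -3 ]
  [  0  2   -4   0  -6 ]
  [ -1  2   -4   0  -6 ]
  [ -2  2   -4  -2   0 ]
R1 ← -1/5·R1
  [  1  -6/5  12/5   1  3/5 ]
  [  0     2    -4   0   -6 ]
  [ -1     2    -4   0   -6 ]
  [ -2     2    -4  -2    0 ]
R3 ← R3 + R1
  [  1  -6/5  12/5   1    3/5 ]
  [  0     2    -4   0     -6 ]
  [  0   4/5  -8/5   1  -27/5 ]
  [ -2     2    -4  -2      0 ]
R4 ← R4 + 2·R1
  [ 1  -6/5  12/5  1    3/5 ]
  [ 0     2    -4  0     -6 ]
  [ 0   4/5  -8/5  1  -27/5 ]
  [ 0  -2/5   4/5  0    6/5 ]
R2 ← 1/2·R2
  [ 1  -6/5  12/5  1    3/5 ]
  [ 0     1    -2  0     -3 ]
  [ 0   4/5  -8/5  1  -27/5 ]
  [ 0  -2/5   4/5  0    6/5 ]
R3 ← R3 − 4/5·R2
  [ 1  -6/5  12/5  1  3/5 ]
  [ 0     1    -2  0   -3 ]
  [ 0     0     0  1   -3 ]
  [ 0  -2/5   4/5  0  6/5 ]
R4 ← R4 + 2/5·R2
  [ 1  -6/5  12/5  1  3/5 ]
  [ 0     1    -2  0   -3 ]
  [ 0     0     0  1   -3 ]
  [ 0     0     0  0    0 ]
R1 ← R1 − R3
  [ 1  -6/5  12/5  0  18/5 ]
  [ 0     1    -2  0    -3 ]
  [ 0     0     0  1    -3 ]
  [ 0     0     0  0     0 ]
R1 ← R1 + 6/5·R2
  [ 1  0   0  0   0 ]
  [ 0  1  -2  0  -3 ]
  [ 0  0   0  1  -3 ]
  [ 0  0   0  0   0 ]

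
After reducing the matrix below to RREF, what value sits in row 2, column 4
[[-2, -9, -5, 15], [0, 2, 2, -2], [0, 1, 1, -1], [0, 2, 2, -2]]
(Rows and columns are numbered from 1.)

-1

R1 := -1/2·R1
R2 := 1/2·R2
R3 := R3 − R2
R4 := R4 − 2·R2
R1 := R1 − 9/2·R2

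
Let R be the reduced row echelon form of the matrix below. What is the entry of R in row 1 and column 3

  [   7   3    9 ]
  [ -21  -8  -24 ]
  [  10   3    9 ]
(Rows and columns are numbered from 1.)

R1 -> 1/7·R1
  [   1  3/7  9/7 ]
  [ -21   -8  -24 ]
  [  10    3    9 ]
R2 -> R2 + 21·R1
  [  1  3/7  9/7 ]
  [  0    1    3 ]
  [ 10    3    9 ]
R3 -> R3 − 10·R1
  [ 1   3/7    9/7 ]
  [ 0     1      3 ]
  [ 0  -9/7  -27/7 ]
R3 -> R3 + 9/7·R2
  [ 1  3/7  9/7 ]
  [ 0    1    3 ]
  [ 0    0    0 ]
R1 -> R1 − 3/7·R2
  [ 1  0  0 ]
  [ 0  1  3 ]
  [ 0  0  0 ]

0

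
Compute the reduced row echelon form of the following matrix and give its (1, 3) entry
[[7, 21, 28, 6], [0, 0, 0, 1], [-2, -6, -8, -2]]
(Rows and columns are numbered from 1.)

4

r1 -> 1/7·r1
  [  1   3   4  6/7 ]
  [  0   0   0    1 ]
  [ -2  -6  -8   -2 ]
r3 -> r3 + 2·r1
  [ 1  3  4   6/7 ]
  [ 0  0  0     1 ]
  [ 0  0  0  -2/7 ]
r3 -> r3 + 2/7·r2
  [ 1  3  4  6/7 ]
  [ 0  0  0    1 ]
  [ 0  0  0    0 ]
r1 -> r1 − 6/7·r2
  [ 1  3  4  0 ]
  [ 0  0  0  1 ]
  [ 0  0  0  0 ]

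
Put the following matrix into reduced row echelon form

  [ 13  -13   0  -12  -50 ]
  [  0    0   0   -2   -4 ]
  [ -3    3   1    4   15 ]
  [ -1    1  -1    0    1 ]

Multiply ρ1 by 1/13.
  [  1  -1   0  -12/13  -50/13 ]
  [  0   0   0      -2      -4 ]
  [ -3   3   1       4      15 ]
  [ -1   1  -1       0       1 ]
Add 3 times ρ1 to ρ3.
  [  1  -1   0  -12/13  -50/13 ]
  [  0   0   0      -2      -4 ]
  [  0   0   1   16/13   45/13 ]
  [ -1   1  -1       0       1 ]
Add ρ1 to ρ4.
  [ 1  -1   0  -12/13  -50/13 ]
  [ 0   0   0      -2      -4 ]
  [ 0   0   1   16/13   45/13 ]
  [ 0   0  -1  -12/13  -37/13 ]
Swap ρ2 and ρ3.
  [ 1  -1   0  -12/13  -50/13 ]
  [ 0   0   1   16/13   45/13 ]
  [ 0   0   0      -2      -4 ]
  [ 0   0  -1  -12/13  -37/13 ]
Add ρ2 to ρ4.
  [ 1  -1  0  -12/13  -50/13 ]
  [ 0   0  1   16/13   45/13 ]
  [ 0   0  0      -2      -4 ]
  [ 0   0  0    4/13    8/13 ]
Multiply ρ3 by -1/2.
  [ 1  -1  0  -12/13  -50/13 ]
  [ 0   0  1   16/13   45/13 ]
  [ 0   0  0       1       2 ]
  [ 0   0  0    4/13    8/13 ]
Subtract 4/13 times ρ3 from ρ4.
  [ 1  -1  0  -12/13  -50/13 ]
  [ 0   0  1   16/13   45/13 ]
  [ 0   0  0       1       2 ]
  [ 0   0  0       0       0 ]
Subtract 16/13 times ρ3 from ρ2.
  [ 1  -1  0  -12/13  -50/13 ]
  [ 0   0  1       0       1 ]
  [ 0   0  0       1       2 ]
  [ 0   0  0       0       0 ]
Add 12/13 times ρ3 to ρ1.
  [ 1  -1  0  0  -2 ]
  [ 0   0  1  0   1 ]
  [ 0   0  0  1   2 ]
  [ 0   0  0  0   0 ]

[[1, -1, 0, 0, -2], [0, 0, 1, 0, 1], [0, 0, 0, 1, 2], [0, 0, 0, 0, 0]]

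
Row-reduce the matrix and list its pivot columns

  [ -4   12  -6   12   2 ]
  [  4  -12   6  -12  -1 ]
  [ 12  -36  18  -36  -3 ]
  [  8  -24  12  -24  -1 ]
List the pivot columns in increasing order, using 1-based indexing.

R1 -> -1/4·R1
R2 -> R2 − 4·R1
R3 -> R3 − 12·R1
R4 -> R4 − 8·R1
R3 -> R3 − 3·R2
R4 -> R4 − 3·R2
R1 -> R1 + 1/2·R2
Pivot columns are the columns containing a leading 1.

1, 5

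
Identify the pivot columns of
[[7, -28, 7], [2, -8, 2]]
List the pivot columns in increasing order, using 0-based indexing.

0

ρ1 → 1/7·ρ1
  [ 1  -4  1 ]
  [ 2  -8  2 ]
ρ2 → ρ2 − 2·ρ1
  [ 1  -4  1 ]
  [ 0   0  0 ]
Pivot columns are the columns containing a leading 1.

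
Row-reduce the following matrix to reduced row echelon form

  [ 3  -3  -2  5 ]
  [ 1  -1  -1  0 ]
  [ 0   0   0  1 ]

[[1, -1, 0, 0], [0, 0, 1, 0], [0, 0, 0, 1]]

R1 ← 1/3·R1
R2 ← R2 − R1
R2 ← -3·R2
R2 ← R2 − 5·R3
R1 ← R1 − 5/3·R3
R1 ← R1 + 2/3·R2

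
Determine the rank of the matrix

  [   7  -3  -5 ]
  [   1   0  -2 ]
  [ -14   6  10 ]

rank = 2

r1 ← 1/7·r1
r2 ← r2 − r1
r3 ← r3 + 14·r1
r2 ← 7/3·r2
r1 ← r1 + 3/7·r2
The reduced form has 2 nonzero rows.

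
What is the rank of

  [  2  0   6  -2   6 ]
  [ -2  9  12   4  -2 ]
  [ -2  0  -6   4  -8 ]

rank = 3

Multiply r1 by 1/2.
Add 2 times r1 to r2.
Add 2 times r1 to r3.
Multiply r2 by 1/9.
Multiply r3 by 1/2.
Subtract 2/9 times r3 from r2.
Add r3 to r1.
The reduced form has 3 nonzero rows.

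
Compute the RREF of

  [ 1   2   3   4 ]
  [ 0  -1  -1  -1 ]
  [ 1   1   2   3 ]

Subtract R1 from R3.
  [ 1   2   3   4 ]
  [ 0  -1  -1  -1 ]
  [ 0  -1  -1  -1 ]
Multiply R2 by -1.
  [ 1   2   3   4 ]
  [ 0   1   1   1 ]
  [ 0  -1  -1  -1 ]
Add R2 to R3.
  [ 1  2  3  4 ]
  [ 0  1  1  1 ]
  [ 0  0  0  0 ]
Subtract 2 times R2 from R1.
  [ 1  0  1  2 ]
  [ 0  1  1  1 ]
  [ 0  0  0  0 ]

[[1, 0, 1, 2], [0, 1, 1, 1], [0, 0, 0, 0]]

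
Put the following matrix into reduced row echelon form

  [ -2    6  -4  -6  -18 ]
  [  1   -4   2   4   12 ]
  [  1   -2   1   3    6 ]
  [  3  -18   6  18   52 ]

ρ1 → -1/2·ρ1
  [ 1   -3  2   3   9 ]
  [ 1   -4  2   4  12 ]
  [ 1   -2  1   3   6 ]
  [ 3  -18  6  18  52 ]
ρ2 → ρ2 − ρ1
  [ 1   -3  2   3   9 ]
  [ 0   -1  0   1   3 ]
  [ 1   -2  1   3   6 ]
  [ 3  -18  6  18  52 ]
ρ3 → ρ3 − ρ1
  [ 1   -3   2   3   9 ]
  [ 0   -1   0   1   3 ]
  [ 0    1  -1   0  -3 ]
  [ 3  -18   6  18  52 ]
ρ4 → ρ4 − 3·ρ1
  [ 1  -3   2  3   9 ]
  [ 0  -1   0  1   3 ]
  [ 0   1  -1  0  -3 ]
  [ 0  -9   0  9  25 ]
ρ2 → -1·ρ2
  [ 1  -3   2   3   9 ]
  [ 0   1   0  -1  -3 ]
  [ 0   1  -1   0  -3 ]
  [ 0  -9   0   9  25 ]
ρ3 → ρ3 − ρ2
  [ 1  -3   2   3   9 ]
  [ 0   1   0  -1  -3 ]
  [ 0   0  -1   1   0 ]
  [ 0  -9   0   9  25 ]
ρ4 → ρ4 + 9·ρ2
  [ 1  -3   2   3   9 ]
  [ 0   1   0  -1  -3 ]
  [ 0   0  -1   1   0 ]
  [ 0   0   0   0  -2 ]
ρ3 → -1·ρ3
  [ 1  -3  2   3   9 ]
  [ 0   1  0  -1  -3 ]
  [ 0   0  1  -1   0 ]
  [ 0   0  0   0  -2 ]
ρ4 → -1/2·ρ4
  [ 1  -3  2   3   9 ]
  [ 0   1  0  -1  -3 ]
  [ 0   0  1  -1   0 ]
  [ 0   0  0   0   1 ]
ρ2 → ρ2 + 3·ρ4
  [ 1  -3  2   3  9 ]
  [ 0   1  0  -1  0 ]
  [ 0   0  1  -1  0 ]
  [ 0   0  0   0  1 ]
ρ1 → ρ1 − 9·ρ4
  [ 1  -3  2   3  0 ]
  [ 0   1  0  -1  0 ]
  [ 0   0  1  -1  0 ]
  [ 0   0  0   0  1 ]
ρ1 → ρ1 − 2·ρ3
  [ 1  -3  0   5  0 ]
  [ 0   1  0  -1  0 ]
  [ 0   0  1  -1  0 ]
  [ 0   0  0   0  1 ]
ρ1 → ρ1 + 3·ρ2
  [ 1  0  0   2  0 ]
  [ 0  1  0  -1  0 ]
  [ 0  0  1  -1  0 ]
  [ 0  0  0   0  1 ]

[[1, 0, 0, 2, 0], [0, 1, 0, -1, 0], [0, 0, 1, -1, 0], [0, 0, 0, 0, 1]]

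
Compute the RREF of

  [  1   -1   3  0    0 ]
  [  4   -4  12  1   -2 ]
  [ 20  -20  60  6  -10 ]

R2 := R2 − 4·R1
R3 := R3 − 20·R1
R3 := R3 − 6·R2
R3 := 1/2·R3
R2 := R2 + 2·R3

[[1, -1, 3, 0, 0], [0, 0, 0, 1, 0], [0, 0, 0, 0, 1]]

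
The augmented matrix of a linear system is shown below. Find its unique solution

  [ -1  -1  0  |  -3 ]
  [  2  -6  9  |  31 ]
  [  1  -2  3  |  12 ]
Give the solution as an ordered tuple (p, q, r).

ρ1 -> -1·ρ1
ρ2 -> ρ2 − 2·ρ1
ρ3 -> ρ3 − ρ1
ρ2 -> -1/8·ρ2
ρ3 -> ρ3 + 3·ρ2
ρ3 -> -8/3·ρ3
ρ2 -> ρ2 + 9/8·ρ3
ρ1 -> ρ1 − ρ2
Reading off the last column: p = 5, q = -2, r = 1.

(5, -2, 1)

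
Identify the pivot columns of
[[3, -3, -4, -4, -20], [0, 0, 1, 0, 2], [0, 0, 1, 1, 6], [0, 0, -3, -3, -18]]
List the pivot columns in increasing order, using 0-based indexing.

r1 ← 1/3·r1
  [ 1  -1  -4/3  -4/3  -20/3 ]
  [ 0   0     1     0      2 ]
  [ 0   0     1     1      6 ]
  [ 0   0    -3    -3    -18 ]
r3 ← r3 − r2
  [ 1  -1  -4/3  -4/3  -20/3 ]
  [ 0   0     1     0      2 ]
  [ 0   0     0     1      4 ]
  [ 0   0    -3    -3    -18 ]
r4 ← r4 + 3·r2
  [ 1  -1  -4/3  -4/3  -20/3 ]
  [ 0   0     1     0      2 ]
  [ 0   0     0     1      4 ]
  [ 0   0     0    -3    -12 ]
r4 ← r4 + 3·r3
  [ 1  -1  -4/3  -4/3  -20/3 ]
  [ 0   0     1     0      2 ]
  [ 0   0     0     1      4 ]
  [ 0   0     0     0      0 ]
r1 ← r1 + 4/3·r3
  [ 1  -1  -4/3  0  -4/3 ]
  [ 0   0     1  0     2 ]
  [ 0   0     0  1     4 ]
  [ 0   0     0  0     0 ]
r1 ← r1 + 4/3·r2
  [ 1  -1  0  0  4/3 ]
  [ 0   0  1  0    2 ]
  [ 0   0  0  1    4 ]
  [ 0   0  0  0    0 ]
Pivot columns are the columns containing a leading 1.

0, 2, 3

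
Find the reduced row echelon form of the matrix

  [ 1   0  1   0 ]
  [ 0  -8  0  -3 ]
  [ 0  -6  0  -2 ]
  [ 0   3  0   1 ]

ρ2 := -1/8·ρ2
  [ 1   0  1    0 ]
  [ 0   1  0  3/8 ]
  [ 0  -6  0   -2 ]
  [ 0   3  0    1 ]
ρ3 := ρ3 + 6·ρ2
  [ 1  0  1    0 ]
  [ 0  1  0  3/8 ]
  [ 0  0  0  1/4 ]
  [ 0  3  0    1 ]
ρ4 := ρ4 − 3·ρ2
  [ 1  0  1     0 ]
  [ 0  1  0   3/8 ]
  [ 0  0  0   1/4 ]
  [ 0  0  0  -1/8 ]
ρ3 := 4·ρ3
  [ 1  0  1     0 ]
  [ 0  1  0   3/8 ]
  [ 0  0  0     1 ]
  [ 0  0  0  -1/8 ]
ρ4 := ρ4 + 1/8·ρ3
  [ 1  0  1    0 ]
  [ 0  1  0  3/8 ]
  [ 0  0  0    1 ]
  [ 0  0  0    0 ]
ρ2 := ρ2 − 3/8·ρ3
  [ 1  0  1  0 ]
  [ 0  1  0  0 ]
  [ 0  0  0  1 ]
  [ 0  0  0  0 ]

[[1, 0, 1, 0], [0, 1, 0, 0], [0, 0, 0, 1], [0, 0, 0, 0]]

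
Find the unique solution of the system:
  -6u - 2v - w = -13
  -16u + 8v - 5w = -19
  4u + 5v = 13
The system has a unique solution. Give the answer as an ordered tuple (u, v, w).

(2, 1, -1)

Form the augmented matrix and row-reduce:
  [  -6  -2  -1  |  -13 ]
  [ -16   8  -5  |  -19 ]
  [   4   5   0  |   13 ]
Multiply R1 by -1/6.
  [   1  1/3  1/6  |  13/6 ]
  [ -16    8   -5  |   -19 ]
  [   4    5    0  |    13 ]
Add 16 times R1 to R2.
  [ 1   1/3   1/6  |  13/6 ]
  [ 0  40/3  -7/3  |  47/3 ]
  [ 4     5     0  |    13 ]
Subtract 4 times R1 from R3.
  [ 1   1/3   1/6  |  13/6 ]
  [ 0  40/3  -7/3  |  47/3 ]
  [ 0  11/3  -2/3  |  13/3 ]
Multiply R2 by 3/40.
  [ 1   1/3    1/6  |   13/6 ]
  [ 0     1  -7/40  |  47/40 ]
  [ 0  11/3   -2/3  |   13/3 ]
Subtract 11/3 times R2 from R3.
  [ 1  1/3    1/6  |   13/6 ]
  [ 0    1  -7/40  |  47/40 ]
  [ 0    0  -1/40  |   1/40 ]
Multiply R3 by -40.
  [ 1  1/3    1/6  |   13/6 ]
  [ 0    1  -7/40  |  47/40 ]
  [ 0    0      1  |     -1 ]
Add 7/40 times R3 to R2.
  [ 1  1/3  1/6  |  13/6 ]
  [ 0    1    0  |     1 ]
  [ 0    0    1  |    -1 ]
Subtract 1/6 times R3 from R1.
  [ 1  1/3  0  |  7/3 ]
  [ 0    1  0  |    1 ]
  [ 0    0  1  |   -1 ]
Subtract 1/3 times R2 from R1.
  [ 1  0  0  |   2 ]
  [ 0  1  0  |   1 ]
  [ 0  0  1  |  -1 ]
Reading off the last column: u = 2, v = 1, w = -1.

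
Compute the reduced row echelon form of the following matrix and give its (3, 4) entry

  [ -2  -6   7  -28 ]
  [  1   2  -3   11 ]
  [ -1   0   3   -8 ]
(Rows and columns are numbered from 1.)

-3

R1 := -1/2·R1
  [  1  3  -7/2  14 ]
  [  1  2    -3  11 ]
  [ -1  0     3  -8 ]
R2 := R2 − R1
  [  1   3  -7/2  14 ]
  [  0  -1   1/2  -3 ]
  [ -1   0     3  -8 ]
R3 := R3 + R1
  [ 1   3  -7/2  14 ]
  [ 0  -1   1/2  -3 ]
  [ 0   3  -1/2   6 ]
R2 := -1·R2
  [ 1  3  -7/2  14 ]
  [ 0  1  -1/2   3 ]
  [ 0  3  -1/2   6 ]
R3 := R3 − 3·R2
  [ 1  3  -7/2  14 ]
  [ 0  1  -1/2   3 ]
  [ 0  0     1  -3 ]
R2 := R2 + 1/2·R3
  [ 1  3  -7/2   14 ]
  [ 0  1     0  3/2 ]
  [ 0  0     1   -3 ]
R1 := R1 + 7/2·R3
  [ 1  3  0  7/2 ]
  [ 0  1  0  3/2 ]
  [ 0  0  1   -3 ]
R1 := R1 − 3·R2
  [ 1  0  0   -1 ]
  [ 0  1  0  3/2 ]
  [ 0  0  1   -3 ]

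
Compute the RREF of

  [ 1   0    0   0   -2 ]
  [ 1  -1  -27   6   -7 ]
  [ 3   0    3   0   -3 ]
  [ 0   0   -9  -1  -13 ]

Subtract R1 from R2.
  [ 1   0    0   0   -2 ]
  [ 0  -1  -27   6   -5 ]
  [ 3   0    3   0   -3 ]
  [ 0   0   -9  -1  -13 ]
Subtract 3 times R1 from R3.
  [ 1   0    0   0   -2 ]
  [ 0  -1  -27   6   -5 ]
  [ 0   0    3   0    3 ]
  [ 0   0   -9  -1  -13 ]
Multiply R2 by -1.
  [ 1  0   0   0   -2 ]
  [ 0  1  27  -6    5 ]
  [ 0  0   3   0    3 ]
  [ 0  0  -9  -1  -13 ]
Multiply R3 by 1/3.
  [ 1  0   0   0   -2 ]
  [ 0  1  27  -6    5 ]
  [ 0  0   1   0    1 ]
  [ 0  0  -9  -1  -13 ]
Add 9 times R3 to R4.
  [ 1  0   0   0  -2 ]
  [ 0  1  27  -6   5 ]
  [ 0  0   1   0   1 ]
  [ 0  0   0  -1  -4 ]
Multiply R4 by -1.
  [ 1  0   0   0  -2 ]
  [ 0  1  27  -6   5 ]
  [ 0  0   1   0   1 ]
  [ 0  0   0   1   4 ]
Add 6 times R4 to R2.
  [ 1  0   0  0  -2 ]
  [ 0  1  27  0  29 ]
  [ 0  0   1  0   1 ]
  [ 0  0   0  1   4 ]
Subtract 27 times R3 from R2.
  [ 1  0  0  0  -2 ]
  [ 0  1  0  0   2 ]
  [ 0  0  1  0   1 ]
  [ 0  0  0  1   4 ]

[[1, 0, 0, 0, -2], [0, 1, 0, 0, 2], [0, 0, 1, 0, 1], [0, 0, 0, 1, 4]]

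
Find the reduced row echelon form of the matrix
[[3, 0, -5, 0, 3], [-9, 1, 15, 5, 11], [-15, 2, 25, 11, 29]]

r1 := 1/3·r1
  [   1  0  -5/3   0   1 ]
  [  -9  1    15   5  11 ]
  [ -15  2    25  11  29 ]
r2 := r2 + 9·r1
  [   1  0  -5/3   0   1 ]
  [   0  1     0   5  20 ]
  [ -15  2    25  11  29 ]
r3 := r3 + 15·r1
  [ 1  0  -5/3   0   1 ]
  [ 0  1     0   5  20 ]
  [ 0  2     0  11  44 ]
r3 := r3 − 2·r2
  [ 1  0  -5/3  0   1 ]
  [ 0  1     0  5  20 ]
  [ 0  0     0  1   4 ]
r2 := r2 − 5·r3
  [ 1  0  -5/3  0  1 ]
  [ 0  1     0  0  0 ]
  [ 0  0     0  1  4 ]

[[1, 0, -5/3, 0, 1], [0, 1, 0, 0, 0], [0, 0, 0, 1, 4]]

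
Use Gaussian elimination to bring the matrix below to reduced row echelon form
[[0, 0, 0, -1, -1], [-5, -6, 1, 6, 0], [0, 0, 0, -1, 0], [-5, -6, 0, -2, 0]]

Swap r1 and r2.
  [ -5  -6  1   6   0 ]
  [  0   0  0  -1  -1 ]
  [  0   0  0  -1   0 ]
  [ -5  -6  0  -2   0 ]
Multiply r1 by -1/5.
  [  1  6/5  -1/5  -6/5   0 ]
  [  0    0     0    -1  -1 ]
  [  0    0     0    -1   0 ]
  [ -5   -6     0    -2   0 ]
Add 5 times r1 to r4.
  [ 1  6/5  -1/5  -6/5   0 ]
  [ 0    0     0    -1  -1 ]
  [ 0    0     0    -1   0 ]
  [ 0    0    -1    -8   0 ]
Swap r2 and r4.
  [ 1  6/5  -1/5  -6/5   0 ]
  [ 0    0    -1    -8   0 ]
  [ 0    0     0    -1   0 ]
  [ 0    0     0    -1  -1 ]
Multiply r2 by -1.
  [ 1  6/5  -1/5  -6/5   0 ]
  [ 0    0     1     8   0 ]
  [ 0    0     0    -1   0 ]
  [ 0    0     0    -1  -1 ]
Multiply r3 by -1.
  [ 1  6/5  -1/5  -6/5   0 ]
  [ 0    0     1     8   0 ]
  [ 0    0     0     1   0 ]
  [ 0    0     0    -1  -1 ]
Add r3 to r4.
  [ 1  6/5  -1/5  -6/5   0 ]
  [ 0    0     1     8   0 ]
  [ 0    0     0     1   0 ]
  [ 0    0     0     0  -1 ]
Multiply r4 by -1.
  [ 1  6/5  -1/5  -6/5  0 ]
  [ 0    0     1     8  0 ]
  [ 0    0     0     1  0 ]
  [ 0    0     0     0  1 ]
Subtract 8 times r3 from r2.
  [ 1  6/5  -1/5  -6/5  0 ]
  [ 0    0     1     0  0 ]
  [ 0    0     0     1  0 ]
  [ 0    0     0     0  1 ]
Add 6/5 times r3 to r1.
  [ 1  6/5  -1/5  0  0 ]
  [ 0    0     1  0  0 ]
  [ 0    0     0  1  0 ]
  [ 0    0     0  0  1 ]
Add 1/5 times r2 to r1.
  [ 1  6/5  0  0  0 ]
  [ 0    0  1  0  0 ]
  [ 0    0  0  1  0 ]
  [ 0    0  0  0  1 ]

[[1, 6/5, 0, 0, 0], [0, 0, 1, 0, 0], [0, 0, 0, 1, 0], [0, 0, 0, 0, 1]]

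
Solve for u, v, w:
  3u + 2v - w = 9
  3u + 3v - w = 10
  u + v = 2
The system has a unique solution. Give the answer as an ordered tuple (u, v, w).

Form the augmented matrix and row-reduce:
  [ 3  2  -1  |   9 ]
  [ 3  3  -1  |  10 ]
  [ 1  1   0  |   2 ]
r1 ← 1/3·r1
  [ 1  2/3  -1/3  |   3 ]
  [ 3    3    -1  |  10 ]
  [ 1    1     0  |   2 ]
r2 ← r2 − 3·r1
  [ 1  2/3  -1/3  |  3 ]
  [ 0    1     0  |  1 ]
  [ 1    1     0  |  2 ]
r3 ← r3 − r1
  [ 1  2/3  -1/3  |   3 ]
  [ 0    1     0  |   1 ]
  [ 0  1/3   1/3  |  -1 ]
r3 ← r3 − 1/3·r2
  [ 1  2/3  -1/3  |     3 ]
  [ 0    1     0  |     1 ]
  [ 0    0   1/3  |  -4/3 ]
r3 ← 3·r3
  [ 1  2/3  -1/3  |   3 ]
  [ 0    1     0  |   1 ]
  [ 0    0     1  |  -4 ]
r1 ← r1 + 1/3·r3
  [ 1  2/3  0  |  5/3 ]
  [ 0    1  0  |    1 ]
  [ 0    0  1  |   -4 ]
r1 ← r1 − 2/3·r2
  [ 1  0  0  |   1 ]
  [ 0  1  0  |   1 ]
  [ 0  0  1  |  -4 ]
Reading off the last column: u = 1, v = 1, w = -4.

(1, 1, -4)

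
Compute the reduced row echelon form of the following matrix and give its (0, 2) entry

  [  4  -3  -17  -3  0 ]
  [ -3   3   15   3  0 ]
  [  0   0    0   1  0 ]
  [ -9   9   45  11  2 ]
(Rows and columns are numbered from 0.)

-2

ρ1 := 1/4·ρ1
  [  1  -3/4  -17/4  -3/4  0 ]
  [ -3     3     15     3  0 ]
  [  0     0      0     1  0 ]
  [ -9     9     45    11  2 ]
ρ2 := ρ2 + 3·ρ1
  [  1  -3/4  -17/4  -3/4  0 ]
  [  0   3/4    9/4   3/4  0 ]
  [  0     0      0     1  0 ]
  [ -9     9     45    11  2 ]
ρ4 := ρ4 + 9·ρ1
  [ 1  -3/4  -17/4  -3/4  0 ]
  [ 0   3/4    9/4   3/4  0 ]
  [ 0     0      0     1  0 ]
  [ 0   9/4   27/4  17/4  2 ]
ρ2 := 4/3·ρ2
  [ 1  -3/4  -17/4  -3/4  0 ]
  [ 0     1      3     1  0 ]
  [ 0     0      0     1  0 ]
  [ 0   9/4   27/4  17/4  2 ]
ρ4 := ρ4 − 9/4·ρ2
  [ 1  -3/4  -17/4  -3/4  0 ]
  [ 0     1      3     1  0 ]
  [ 0     0      0     1  0 ]
  [ 0     0      0     2  2 ]
ρ4 := ρ4 − 2·ρ3
  [ 1  -3/4  -17/4  -3/4  0 ]
  [ 0     1      3     1  0 ]
  [ 0     0      0     1  0 ]
  [ 0     0      0     0  2 ]
ρ4 := 1/2·ρ4
  [ 1  -3/4  -17/4  -3/4  0 ]
  [ 0     1      3     1  0 ]
  [ 0     0      0     1  0 ]
  [ 0     0      0     0  1 ]
ρ2 := ρ2 − ρ3
  [ 1  -3/4  -17/4  -3/4  0 ]
  [ 0     1      3     0  0 ]
  [ 0     0      0     1  0 ]
  [ 0     0      0     0  1 ]
ρ1 := ρ1 + 3/4·ρ3
  [ 1  -3/4  -17/4  0  0 ]
  [ 0     1      3  0  0 ]
  [ 0     0      0  1  0 ]
  [ 0     0      0  0  1 ]
ρ1 := ρ1 + 3/4·ρ2
  [ 1  0  -2  0  0 ]
  [ 0  1   3  0  0 ]
  [ 0  0   0  1  0 ]
  [ 0  0   0  0  1 ]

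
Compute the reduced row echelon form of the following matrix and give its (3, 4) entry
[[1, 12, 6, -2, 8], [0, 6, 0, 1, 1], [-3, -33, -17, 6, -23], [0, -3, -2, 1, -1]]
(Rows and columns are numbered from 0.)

1

R3 ← R3 + 3·R1
R2 ← 1/6·R2
R3 ← R3 − 3·R2
R4 ← R4 + 3·R2
R4 ← R4 + 2·R3
R4 ← 2·R4
R3 ← R3 + 1/2·R4
R2 ← R2 − 1/6·R4
R1 ← R1 + 2·R4
R1 ← R1 − 6·R3
R1 ← R1 − 12·R2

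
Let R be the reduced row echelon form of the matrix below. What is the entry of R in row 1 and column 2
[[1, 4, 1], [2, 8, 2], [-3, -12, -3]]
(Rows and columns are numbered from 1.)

ρ2 -> ρ2 − 2·ρ1
  [  1    4   1 ]
  [  0    0   0 ]
  [ -3  -12  -3 ]
ρ3 -> ρ3 + 3·ρ1
  [ 1  4  1 ]
  [ 0  0  0 ]
  [ 0  0  0 ]

4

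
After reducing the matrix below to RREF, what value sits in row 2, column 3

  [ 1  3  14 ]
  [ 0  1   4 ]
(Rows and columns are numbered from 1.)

ρ1 → ρ1 − 3·ρ2
  [ 1  0  2 ]
  [ 0  1  4 ]

4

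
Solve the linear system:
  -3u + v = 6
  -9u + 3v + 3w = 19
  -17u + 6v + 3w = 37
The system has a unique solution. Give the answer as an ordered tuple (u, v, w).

(0, 6, 1/3)

Form the augmented matrix and row-reduce:
  [  -3  1  0  |   6 ]
  [  -9  3  3  |  19 ]
  [ -17  6  3  |  37 ]
R1 → -1/3·R1
  [   1  -1/3  0  |  -2 ]
  [  -9     3  3  |  19 ]
  [ -17     6  3  |  37 ]
R2 → R2 + 9·R1
  [   1  -1/3  0  |  -2 ]
  [   0     0  3  |   1 ]
  [ -17     6  3  |  37 ]
R3 → R3 + 17·R1
  [ 1  -1/3  0  |  -2 ]
  [ 0     0  3  |   1 ]
  [ 0   1/3  3  |   3 ]
R2 <-> R3
  [ 1  -1/3  0  |  -2 ]
  [ 0   1/3  3  |   3 ]
  [ 0     0  3  |   1 ]
R2 → 3·R2
  [ 1  -1/3  0  |  -2 ]
  [ 0     1  9  |   9 ]
  [ 0     0  3  |   1 ]
R3 → 1/3·R3
  [ 1  -1/3  0  |   -2 ]
  [ 0     1  9  |    9 ]
  [ 0     0  1  |  1/3 ]
R2 → R2 − 9·R3
  [ 1  -1/3  0  |   -2 ]
  [ 0     1  0  |    6 ]
  [ 0     0  1  |  1/3 ]
R1 → R1 + 1/3·R2
  [ 1  0  0  |    0 ]
  [ 0  1  0  |    6 ]
  [ 0  0  1  |  1/3 ]
Reading off the last column: u = 0, v = 6, w = 1/3.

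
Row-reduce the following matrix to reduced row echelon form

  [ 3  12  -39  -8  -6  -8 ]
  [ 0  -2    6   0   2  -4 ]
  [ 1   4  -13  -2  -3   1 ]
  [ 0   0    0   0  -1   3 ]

R1 ← 1/3·R1
R3 ← R3 − R1
R2 ← -1/2·R2
R3 ← 3/2·R3
R4 ← -1·R4
R3 ← R3 + 3/2·R4
R2 ← R2 + R4
R1 ← R1 + 2·R4
R1 ← R1 + 8/3·R3
R1 ← R1 − 4·R2

[[1, 0, -1, 0, 0, -2], [0, 1, -3, 0, 0, -1], [0, 0, 0, 1, 0, 1], [0, 0, 0, 0, 1, -3]]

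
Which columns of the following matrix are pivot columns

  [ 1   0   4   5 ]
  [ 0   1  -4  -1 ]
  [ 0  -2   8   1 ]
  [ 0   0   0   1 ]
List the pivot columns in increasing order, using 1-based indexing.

1, 2, 4

R3 := R3 + 2·R2
  [ 1  0   4   5 ]
  [ 0  1  -4  -1 ]
  [ 0  0   0  -1 ]
  [ 0  0   0   1 ]
R3 := -1·R3
  [ 1  0   4   5 ]
  [ 0  1  -4  -1 ]
  [ 0  0   0   1 ]
  [ 0  0   0   1 ]
R4 := R4 − R3
  [ 1  0   4   5 ]
  [ 0  1  -4  -1 ]
  [ 0  0   0   1 ]
  [ 0  0   0   0 ]
R2 := R2 + R3
  [ 1  0   4  5 ]
  [ 0  1  -4  0 ]
  [ 0  0   0  1 ]
  [ 0  0   0  0 ]
R1 := R1 − 5·R3
  [ 1  0   4  0 ]
  [ 0  1  -4  0 ]
  [ 0  0   0  1 ]
  [ 0  0   0  0 ]
Pivot columns are the columns containing a leading 1.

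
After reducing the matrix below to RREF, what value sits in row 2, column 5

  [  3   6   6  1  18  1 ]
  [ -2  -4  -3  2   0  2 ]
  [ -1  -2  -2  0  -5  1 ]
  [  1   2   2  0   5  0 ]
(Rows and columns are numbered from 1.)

4

r1 → 1/3·r1
r2 → r2 + 2·r1
r3 → r3 + r1
r4 → r4 − r1
r3 → 3·r3
r4 → r4 + 1/3·r3
r3 → r3 − 4·r4
r2 → r2 − 8/3·r4
r1 → r1 − 1/3·r4
r2 → r2 − 8/3·r3
r1 → r1 − 1/3·r3
r1 → r1 − 2·r2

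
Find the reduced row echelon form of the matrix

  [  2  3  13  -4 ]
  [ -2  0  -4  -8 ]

R1 -> 1/2·R1
  [  1  3/2  13/2  -2 ]
  [ -2    0    -4  -8 ]
R2 -> R2 + 2·R1
  [ 1  3/2  13/2   -2 ]
  [ 0    3     9  -12 ]
R2 -> 1/3·R2
  [ 1  3/2  13/2  -2 ]
  [ 0    1     3  -4 ]
R1 -> R1 − 3/2·R2
  [ 1  0  2   4 ]
  [ 0  1  3  -4 ]

[[1, 0, 2, 4], [0, 1, 3, -4]]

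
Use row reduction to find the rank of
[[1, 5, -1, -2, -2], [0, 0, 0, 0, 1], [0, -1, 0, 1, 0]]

rank = 3

R2 ↔ R3
R2 := -1·R2
R1 := R1 + 2·R3
R1 := R1 − 5·R2
The reduced form has 3 nonzero rows.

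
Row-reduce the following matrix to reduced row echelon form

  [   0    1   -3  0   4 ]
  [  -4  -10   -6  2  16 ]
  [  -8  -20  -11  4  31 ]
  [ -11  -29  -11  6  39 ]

[[1, 0, 0, 0, -3], [0, 1, 0, 0, 1], [0, 0, 1, 0, -1], [0, 0, 0, 1, 4]]

Swap R1 and R2.
  [  -4  -10   -6  2  16 ]
  [   0    1   -3  0   4 ]
  [  -8  -20  -11  4  31 ]
  [ -11  -29  -11  6  39 ]
Multiply R1 by -1/4.
  [   1  5/2  3/2  -1/2  -4 ]
  [   0    1   -3     0   4 ]
  [  -8  -20  -11     4  31 ]
  [ -11  -29  -11     6  39 ]
Add 8 times R1 to R3.
  [   1  5/2  3/2  -1/2  -4 ]
  [   0    1   -3     0   4 ]
  [   0    0    1     0  -1 ]
  [ -11  -29  -11     6  39 ]
Add 11 times R1 to R4.
  [ 1   5/2   3/2  -1/2  -4 ]
  [ 0     1    -3     0   4 ]
  [ 0     0     1     0  -1 ]
  [ 0  -3/2  11/2   1/2  -5 ]
Add 3/2 times R2 to R4.
  [ 1  5/2  3/2  -1/2  -4 ]
  [ 0    1   -3     0   4 ]
  [ 0    0    1     0  -1 ]
  [ 0    0    1   1/2   1 ]
Subtract R3 from R4.
  [ 1  5/2  3/2  -1/2  -4 ]
  [ 0    1   -3     0   4 ]
  [ 0    0    1     0  -1 ]
  [ 0    0    0   1/2   2 ]
Multiply R4 by 2.
  [ 1  5/2  3/2  -1/2  -4 ]
  [ 0    1   -3     0   4 ]
  [ 0    0    1     0  -1 ]
  [ 0    0    0     1   4 ]
Add 1/2 times R4 to R1.
  [ 1  5/2  3/2  0  -2 ]
  [ 0    1   -3  0   4 ]
  [ 0    0    1  0  -1 ]
  [ 0    0    0  1   4 ]
Add 3 times R3 to R2.
  [ 1  5/2  3/2  0  -2 ]
  [ 0    1    0  0   1 ]
  [ 0    0    1  0  -1 ]
  [ 0    0    0  1   4 ]
Subtract 3/2 times R3 from R1.
  [ 1  5/2  0  0  -1/2 ]
  [ 0    1  0  0     1 ]
  [ 0    0  1  0    -1 ]
  [ 0    0  0  1     4 ]
Subtract 5/2 times R2 from R1.
  [ 1  0  0  0  -3 ]
  [ 0  1  0  0   1 ]
  [ 0  0  1  0  -1 ]
  [ 0  0  0  1   4 ]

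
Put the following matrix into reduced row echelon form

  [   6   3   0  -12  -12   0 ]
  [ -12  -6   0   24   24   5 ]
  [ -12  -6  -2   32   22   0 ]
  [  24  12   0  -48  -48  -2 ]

[[1, 1/2, 0, -2, -2, 0], [0, 0, 1, -4, 1, 0], [0, 0, 0, 0, 0, 1], [0, 0, 0, 0, 0, 0]]

ρ1 := 1/6·ρ1
  [   1  1/2   0   -2   -2   0 ]
  [ -12   -6   0   24   24   5 ]
  [ -12   -6  -2   32   22   0 ]
  [  24   12   0  -48  -48  -2 ]
ρ2 := ρ2 + 12·ρ1
  [   1  1/2   0   -2   -2   0 ]
  [   0    0   0    0    0   5 ]
  [ -12   -6  -2   32   22   0 ]
  [  24   12   0  -48  -48  -2 ]
ρ3 := ρ3 + 12·ρ1
  [  1  1/2   0   -2   -2   0 ]
  [  0    0   0    0    0   5 ]
  [  0    0  -2    8   -2   0 ]
  [ 24   12   0  -48  -48  -2 ]
ρ4 := ρ4 − 24·ρ1
  [ 1  1/2   0  -2  -2   0 ]
  [ 0    0   0   0   0   5 ]
  [ 0    0  -2   8  -2   0 ]
  [ 0    0   0   0   0  -2 ]
ρ2 <=> ρ3
  [ 1  1/2   0  -2  -2   0 ]
  [ 0    0  -2   8  -2   0 ]
  [ 0    0   0   0   0   5 ]
  [ 0    0   0   0   0  -2 ]
ρ2 := -1/2·ρ2
  [ 1  1/2  0  -2  -2   0 ]
  [ 0    0  1  -4   1   0 ]
  [ 0    0  0   0   0   5 ]
  [ 0    0  0   0   0  -2 ]
ρ3 := 1/5·ρ3
  [ 1  1/2  0  -2  -2   0 ]
  [ 0    0  1  -4   1   0 ]
  [ 0    0  0   0   0   1 ]
  [ 0    0  0   0   0  -2 ]
ρ4 := ρ4 + 2·ρ3
  [ 1  1/2  0  -2  -2  0 ]
  [ 0    0  1  -4   1  0 ]
  [ 0    0  0   0   0  1 ]
  [ 0    0  0   0   0  0 ]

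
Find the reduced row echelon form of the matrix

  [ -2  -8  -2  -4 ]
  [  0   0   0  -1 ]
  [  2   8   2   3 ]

[[1, 4, 1, 0], [0, 0, 0, 1], [0, 0, 0, 0]]

R1 → -1/2·R1
  [ 1  4  1   2 ]
  [ 0  0  0  -1 ]
  [ 2  8  2   3 ]
R3 → R3 − 2·R1
  [ 1  4  1   2 ]
  [ 0  0  0  -1 ]
  [ 0  0  0  -1 ]
R2 → -1·R2
  [ 1  4  1   2 ]
  [ 0  0  0   1 ]
  [ 0  0  0  -1 ]
R3 → R3 + R2
  [ 1  4  1  2 ]
  [ 0  0  0  1 ]
  [ 0  0  0  0 ]
R1 → R1 − 2·R2
  [ 1  4  1  0 ]
  [ 0  0  0  1 ]
  [ 0  0  0  0 ]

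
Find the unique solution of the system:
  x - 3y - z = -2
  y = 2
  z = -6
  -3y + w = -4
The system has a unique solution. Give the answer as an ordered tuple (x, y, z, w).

Form the augmented matrix and row-reduce:
  [ 1  -3  -1  0  |  -2 ]
  [ 0   1   0  0  |   2 ]
  [ 0   0   1  0  |  -6 ]
  [ 0  -3   0  1  |  -4 ]
Add 3 times r2 to r4.
  [ 1  -3  -1  0  |  -2 ]
  [ 0   1   0  0  |   2 ]
  [ 0   0   1  0  |  -6 ]
  [ 0   0   0  1  |   2 ]
Add r3 to r1.
  [ 1  -3  0  0  |  -8 ]
  [ 0   1  0  0  |   2 ]
  [ 0   0  1  0  |  -6 ]
  [ 0   0  0  1  |   2 ]
Add 3 times r2 to r1.
  [ 1  0  0  0  |  -2 ]
  [ 0  1  0  0  |   2 ]
  [ 0  0  1  0  |  -6 ]
  [ 0  0  0  1  |   2 ]
Reading off the last column: x = -2, y = 2, z = -6, w = 2.

(-2, 2, -6, 2)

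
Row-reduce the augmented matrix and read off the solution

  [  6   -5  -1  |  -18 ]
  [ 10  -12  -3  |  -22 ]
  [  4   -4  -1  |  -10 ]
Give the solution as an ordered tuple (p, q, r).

R1 → 1/6·R1
  [  1  -5/6  -1/6  |   -3 ]
  [ 10   -12    -3  |  -22 ]
  [  4    -4    -1  |  -10 ]
R2 → R2 − 10·R1
  [ 1   -5/6  -1/6  |   -3 ]
  [ 0  -11/3  -4/3  |    8 ]
  [ 4     -4    -1  |  -10 ]
R3 → R3 − 4·R1
  [ 1   -5/6  -1/6  |  -3 ]
  [ 0  -11/3  -4/3  |   8 ]
  [ 0   -2/3  -1/3  |   2 ]
R2 → -3/11·R2
  [ 1  -5/6  -1/6  |      -3 ]
  [ 0     1  4/11  |  -24/11 ]
  [ 0  -2/3  -1/3  |       2 ]
R3 → R3 + 2/3·R2
  [ 1  -5/6   -1/6  |      -3 ]
  [ 0     1   4/11  |  -24/11 ]
  [ 0     0  -1/11  |    6/11 ]
R3 → -11·R3
  [ 1  -5/6  -1/6  |      -3 ]
  [ 0     1  4/11  |  -24/11 ]
  [ 0     0     1  |      -6 ]
R2 → R2 − 4/11·R3
  [ 1  -5/6  -1/6  |  -3 ]
  [ 0     1     0  |   0 ]
  [ 0     0     1  |  -6 ]
R1 → R1 + 1/6·R3
  [ 1  -5/6  0  |  -4 ]
  [ 0     1  0  |   0 ]
  [ 0     0  1  |  -6 ]
R1 → R1 + 5/6·R2
  [ 1  0  0  |  -4 ]
  [ 0  1  0  |   0 ]
  [ 0  0  1  |  -6 ]
Reading off the last column: p = -4, q = 0, r = -6.

(-4, 0, -6)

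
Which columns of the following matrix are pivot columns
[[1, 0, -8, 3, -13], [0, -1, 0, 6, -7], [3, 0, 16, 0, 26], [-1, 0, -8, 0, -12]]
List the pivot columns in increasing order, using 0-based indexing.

r3 := r3 − 3·r1
  [  1   0  -8   3  -13 ]
  [  0  -1   0   6   -7 ]
  [  0   0  40  -9   65 ]
  [ -1   0  -8   0  -12 ]
r4 := r4 + r1
  [ 1   0   -8   3  -13 ]
  [ 0  -1    0   6   -7 ]
  [ 0   0   40  -9   65 ]
  [ 0   0  -16   3  -25 ]
r2 := -1·r2
  [ 1  0   -8   3  -13 ]
  [ 0  1    0  -6    7 ]
  [ 0  0   40  -9   65 ]
  [ 0  0  -16   3  -25 ]
r3 := 1/40·r3
  [ 1  0   -8      3   -13 ]
  [ 0  1    0     -6     7 ]
  [ 0  0    1  -9/40  13/8 ]
  [ 0  0  -16      3   -25 ]
r4 := r4 + 16·r3
  [ 1  0  -8      3   -13 ]
  [ 0  1   0     -6     7 ]
  [ 0  0   1  -9/40  13/8 ]
  [ 0  0   0   -3/5     1 ]
r4 := -5/3·r4
  [ 1  0  -8      3   -13 ]
  [ 0  1   0     -6     7 ]
  [ 0  0   1  -9/40  13/8 ]
  [ 0  0   0      1  -5/3 ]
r3 := r3 + 9/40·r4
  [ 1  0  -8   3   -13 ]
  [ 0  1   0  -6     7 ]
  [ 0  0   1   0   5/4 ]
  [ 0  0   0   1  -5/3 ]
r2 := r2 + 6·r4
  [ 1  0  -8  3   -13 ]
  [ 0  1   0  0    -3 ]
  [ 0  0   1  0   5/4 ]
  [ 0  0   0  1  -5/3 ]
r1 := r1 − 3·r4
  [ 1  0  -8  0    -8 ]
  [ 0  1   0  0    -3 ]
  [ 0  0   1  0   5/4 ]
  [ 0  0   0  1  -5/3 ]
r1 := r1 + 8·r3
  [ 1  0  0  0     2 ]
  [ 0  1  0  0    -3 ]
  [ 0  0  1  0   5/4 ]
  [ 0  0  0  1  -5/3 ]
Pivot columns are the columns containing a leading 1.

0, 1, 2, 3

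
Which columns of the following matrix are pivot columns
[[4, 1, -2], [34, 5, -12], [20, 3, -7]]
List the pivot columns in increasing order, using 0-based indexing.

Multiply R1 by 1/4.
Subtract 34 times R1 from R2.
Subtract 20 times R1 from R3.
Multiply R2 by -2/7.
Add 2 times R2 to R3.
Multiply R3 by 7.
Add 10/7 times R3 to R2.
Add 1/2 times R3 to R1.
Subtract 1/4 times R2 from R1.
Pivot columns are the columns containing a leading 1.

0, 1, 2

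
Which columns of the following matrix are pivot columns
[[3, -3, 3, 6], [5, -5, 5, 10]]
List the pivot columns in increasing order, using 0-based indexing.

R1 → 1/3·R1
  [ 1  -1  1   2 ]
  [ 5  -5  5  10 ]
R2 → R2 − 5·R1
  [ 1  -1  1  2 ]
  [ 0   0  0  0 ]
Pivot columns are the columns containing a leading 1.

0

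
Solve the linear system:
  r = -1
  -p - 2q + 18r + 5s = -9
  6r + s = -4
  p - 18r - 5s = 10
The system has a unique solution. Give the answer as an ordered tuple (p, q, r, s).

Form the augmented matrix and row-reduce:
  [  0   0    1   0  |  -1 ]
  [ -1  -2   18   5  |  -9 ]
  [  0   0    6   1  |  -4 ]
  [  1   0  -18  -5  |  10 ]
r1 <=> r2
  [ -1  -2   18   5  |  -9 ]
  [  0   0    1   0  |  -1 ]
  [  0   0    6   1  |  -4 ]
  [  1   0  -18  -5  |  10 ]
r1 -> -1·r1
  [ 1  2  -18  -5  |   9 ]
  [ 0  0    1   0  |  -1 ]
  [ 0  0    6   1  |  -4 ]
  [ 1  0  -18  -5  |  10 ]
r4 -> r4 − r1
  [ 1   2  -18  -5  |   9 ]
  [ 0   0    1   0  |  -1 ]
  [ 0   0    6   1  |  -4 ]
  [ 0  -2    0   0  |   1 ]
r2 <=> r4
  [ 1   2  -18  -5  |   9 ]
  [ 0  -2    0   0  |   1 ]
  [ 0   0    6   1  |  -4 ]
  [ 0   0    1   0  |  -1 ]
r2 -> -1/2·r2
  [ 1  2  -18  -5  |     9 ]
  [ 0  1    0   0  |  -1/2 ]
  [ 0  0    6   1  |    -4 ]
  [ 0  0    1   0  |    -1 ]
r3 -> 1/6·r3
  [ 1  2  -18   -5  |     9 ]
  [ 0  1    0    0  |  -1/2 ]
  [ 0  0    1  1/6  |  -2/3 ]
  [ 0  0    1    0  |    -1 ]
r4 -> r4 − r3
  [ 1  2  -18    -5  |     9 ]
  [ 0  1    0     0  |  -1/2 ]
  [ 0  0    1   1/6  |  -2/3 ]
  [ 0  0    0  -1/6  |  -1/3 ]
r4 -> -6·r4
  [ 1  2  -18   -5  |     9 ]
  [ 0  1    0    0  |  -1/2 ]
  [ 0  0    1  1/6  |  -2/3 ]
  [ 0  0    0    1  |     2 ]
r3 -> r3 − 1/6·r4
  [ 1  2  -18  -5  |     9 ]
  [ 0  1    0   0  |  -1/2 ]
  [ 0  0    1   0  |    -1 ]
  [ 0  0    0   1  |     2 ]
r1 -> r1 + 5·r4
  [ 1  2  -18  0  |    19 ]
  [ 0  1    0  0  |  -1/2 ]
  [ 0  0    1  0  |    -1 ]
  [ 0  0    0  1  |     2 ]
r1 -> r1 + 18·r3
  [ 1  2  0  0  |     1 ]
  [ 0  1  0  0  |  -1/2 ]
  [ 0  0  1  0  |    -1 ]
  [ 0  0  0  1  |     2 ]
r1 -> r1 − 2·r2
  [ 1  0  0  0  |     2 ]
  [ 0  1  0  0  |  -1/2 ]
  [ 0  0  1  0  |    -1 ]
  [ 0  0  0  1  |     2 ]
Reading off the last column: p = 2, q = -1/2, r = -1, s = 2.

(2, -1/2, -1, 2)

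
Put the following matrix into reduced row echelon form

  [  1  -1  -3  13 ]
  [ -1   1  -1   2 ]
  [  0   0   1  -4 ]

[[1, -1, 0, 0], [0, 0, 1, 0], [0, 0, 0, 1]]

Add R1 to R2.
  [ 1  -1  -3  13 ]
  [ 0   0  -4  15 ]
  [ 0   0   1  -4 ]
Multiply R2 by -1/4.
  [ 1  -1  -3     13 ]
  [ 0   0   1  -15/4 ]
  [ 0   0   1     -4 ]
Subtract R2 from R3.
  [ 1  -1  -3     13 ]
  [ 0   0   1  -15/4 ]
  [ 0   0   0   -1/4 ]
Multiply R3 by -4.
  [ 1  -1  -3     13 ]
  [ 0   0   1  -15/4 ]
  [ 0   0   0      1 ]
Add 15/4 times R3 to R2.
  [ 1  -1  -3  13 ]
  [ 0   0   1   0 ]
  [ 0   0   0   1 ]
Subtract 13 times R3 from R1.
  [ 1  -1  -3  0 ]
  [ 0   0   1  0 ]
  [ 0   0   0  1 ]
Add 3 times R2 to R1.
  [ 1  -1  0  0 ]
  [ 0   0  1  0 ]
  [ 0   0  0  1 ]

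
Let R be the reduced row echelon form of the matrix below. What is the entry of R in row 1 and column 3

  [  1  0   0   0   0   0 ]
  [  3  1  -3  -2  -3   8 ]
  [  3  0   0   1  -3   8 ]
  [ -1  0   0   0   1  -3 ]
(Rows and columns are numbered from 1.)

0

R2 := R2 − 3·R1
R3 := R3 − 3·R1
R4 := R4 + R1
R3 := R3 + 3·R4
R2 := R2 + 3·R4
R2 := R2 + 2·R3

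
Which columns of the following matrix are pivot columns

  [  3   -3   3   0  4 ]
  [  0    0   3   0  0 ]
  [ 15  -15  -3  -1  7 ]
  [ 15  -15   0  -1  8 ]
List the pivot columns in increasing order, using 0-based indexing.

0, 2, 3, 4

Multiply R1 by 1/3.
  [  1   -1   1   0  4/3 ]
  [  0    0   3   0    0 ]
  [ 15  -15  -3  -1    7 ]
  [ 15  -15   0  -1    8 ]
Subtract 15 times R1 from R3.
  [  1   -1    1   0  4/3 ]
  [  0    0    3   0    0 ]
  [  0    0  -18  -1  -13 ]
  [ 15  -15    0  -1    8 ]
Subtract 15 times R1 from R4.
  [ 1  -1    1   0  4/3 ]
  [ 0   0    3   0    0 ]
  [ 0   0  -18  -1  -13 ]
  [ 0   0  -15  -1  -12 ]
Multiply R2 by 1/3.
  [ 1  -1    1   0  4/3 ]
  [ 0   0    1   0    0 ]
  [ 0   0  -18  -1  -13 ]
  [ 0   0  -15  -1  -12 ]
Add 18 times R2 to R3.
  [ 1  -1    1   0  4/3 ]
  [ 0   0    1   0    0 ]
  [ 0   0    0  -1  -13 ]
  [ 0   0  -15  -1  -12 ]
Add 15 times R2 to R4.
  [ 1  -1  1   0  4/3 ]
  [ 0   0  1   0    0 ]
  [ 0   0  0  -1  -13 ]
  [ 0   0  0  -1  -12 ]
Multiply R3 by -1.
  [ 1  -1  1   0  4/3 ]
  [ 0   0  1   0    0 ]
  [ 0   0  0   1   13 ]
  [ 0   0  0  -1  -12 ]
Add R3 to R4.
  [ 1  -1  1  0  4/3 ]
  [ 0   0  1  0    0 ]
  [ 0   0  0  1   13 ]
  [ 0   0  0  0    1 ]
Subtract 13 times R4 from R3.
  [ 1  -1  1  0  4/3 ]
  [ 0   0  1  0    0 ]
  [ 0   0  0  1    0 ]
  [ 0   0  0  0    1 ]
Subtract 4/3 times R4 from R1.
  [ 1  -1  1  0  0 ]
  [ 0   0  1  0  0 ]
  [ 0   0  0  1  0 ]
  [ 0   0  0  0  1 ]
Subtract R2 from R1.
  [ 1  -1  0  0  0 ]
  [ 0   0  1  0  0 ]
  [ 0   0  0  1  0 ]
  [ 0   0  0  0  1 ]
Pivot columns are the columns containing a leading 1.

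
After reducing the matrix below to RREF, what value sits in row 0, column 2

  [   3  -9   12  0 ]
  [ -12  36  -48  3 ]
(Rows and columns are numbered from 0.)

4

r1 -> 1/3·r1
  [   1  -3    4  0 ]
  [ -12  36  -48  3 ]
r2 -> r2 + 12·r1
  [ 1  -3  4  0 ]
  [ 0   0  0  3 ]
r2 -> 1/3·r2
  [ 1  -3  4  0 ]
  [ 0   0  0  1 ]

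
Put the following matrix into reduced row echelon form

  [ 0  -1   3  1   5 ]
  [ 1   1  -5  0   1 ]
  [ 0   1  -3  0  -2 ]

[[1, 0, -2, 0, 3], [0, 1, -3, 0, -2], [0, 0, 0, 1, 3]]

R1 <=> R2
  [ 1   1  -5  0   1 ]
  [ 0  -1   3  1   5 ]
  [ 0   1  -3  0  -2 ]
R2 ← -1·R2
  [ 1  1  -5   0   1 ]
  [ 0  1  -3  -1  -5 ]
  [ 0  1  -3   0  -2 ]
R3 ← R3 − R2
  [ 1  1  -5   0   1 ]
  [ 0  1  -3  -1  -5 ]
  [ 0  0   0   1   3 ]
R2 ← R2 + R3
  [ 1  1  -5  0   1 ]
  [ 0  1  -3  0  -2 ]
  [ 0  0   0  1   3 ]
R1 ← R1 − R2
  [ 1  0  -2  0   3 ]
  [ 0  1  -3  0  -2 ]
  [ 0  0   0  1   3 ]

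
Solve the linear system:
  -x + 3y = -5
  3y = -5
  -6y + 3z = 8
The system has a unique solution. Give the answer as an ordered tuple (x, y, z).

Form the augmented matrix and row-reduce:
  [ -1   3  0  |  -5 ]
  [  0   3  0  |  -5 ]
  [  0  -6  3  |   8 ]
r1 → -1·r1
r2 → 1/3·r2
r3 → r3 + 6·r2
r3 → 1/3·r3
r1 → r1 + 3·r2
Reading off the last column: x = 0, y = -5/3, z = -2/3.

(0, -5/3, -2/3)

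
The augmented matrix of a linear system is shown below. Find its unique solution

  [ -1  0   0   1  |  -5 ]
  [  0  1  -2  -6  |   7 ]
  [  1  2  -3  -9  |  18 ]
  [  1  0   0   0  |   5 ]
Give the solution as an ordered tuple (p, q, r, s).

ρ1 := -1·ρ1
  [ 1  0   0  -1  |   5 ]
  [ 0  1  -2  -6  |   7 ]
  [ 1  2  -3  -9  |  18 ]
  [ 1  0   0   0  |   5 ]
ρ3 := ρ3 − ρ1
  [ 1  0   0  -1  |   5 ]
  [ 0  1  -2  -6  |   7 ]
  [ 0  2  -3  -8  |  13 ]
  [ 1  0   0   0  |   5 ]
ρ4 := ρ4 − ρ1
  [ 1  0   0  -1  |   5 ]
  [ 0  1  -2  -6  |   7 ]
  [ 0  2  -3  -8  |  13 ]
  [ 0  0   0   1  |   0 ]
ρ3 := ρ3 − 2·ρ2
  [ 1  0   0  -1  |   5 ]
  [ 0  1  -2  -6  |   7 ]
  [ 0  0   1   4  |  -1 ]
  [ 0  0   0   1  |   0 ]
ρ3 := ρ3 − 4·ρ4
  [ 1  0   0  -1  |   5 ]
  [ 0  1  -2  -6  |   7 ]
  [ 0  0   1   0  |  -1 ]
  [ 0  0   0   1  |   0 ]
ρ2 := ρ2 + 6·ρ4
  [ 1  0   0  -1  |   5 ]
  [ 0  1  -2   0  |   7 ]
  [ 0  0   1   0  |  -1 ]
  [ 0  0   0   1  |   0 ]
ρ1 := ρ1 + ρ4
  [ 1  0   0  0  |   5 ]
  [ 0  1  -2  0  |   7 ]
  [ 0  0   1  0  |  -1 ]
  [ 0  0   0  1  |   0 ]
ρ2 := ρ2 + 2·ρ3
  [ 1  0  0  0  |   5 ]
  [ 0  1  0  0  |   5 ]
  [ 0  0  1  0  |  -1 ]
  [ 0  0  0  1  |   0 ]
Reading off the last column: p = 5, q = 5, r = -1, s = 0.

(5, 5, -1, 0)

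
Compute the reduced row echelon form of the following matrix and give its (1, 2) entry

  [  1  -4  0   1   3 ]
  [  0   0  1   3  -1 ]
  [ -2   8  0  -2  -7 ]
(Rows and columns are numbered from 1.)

ρ3 ← ρ3 + 2·ρ1
  [ 1  -4  0  1   3 ]
  [ 0   0  1  3  -1 ]
  [ 0   0  0  0  -1 ]
ρ3 ← -1·ρ3
  [ 1  -4  0  1   3 ]
  [ 0   0  1  3  -1 ]
  [ 0   0  0  0   1 ]
ρ2 ← ρ2 + ρ3
  [ 1  -4  0  1  3 ]
  [ 0   0  1  3  0 ]
  [ 0   0  0  0  1 ]
ρ1 ← ρ1 − 3·ρ3
  [ 1  -4  0  1  0 ]
  [ 0   0  1  3  0 ]
  [ 0   0  0  0  1 ]

-4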